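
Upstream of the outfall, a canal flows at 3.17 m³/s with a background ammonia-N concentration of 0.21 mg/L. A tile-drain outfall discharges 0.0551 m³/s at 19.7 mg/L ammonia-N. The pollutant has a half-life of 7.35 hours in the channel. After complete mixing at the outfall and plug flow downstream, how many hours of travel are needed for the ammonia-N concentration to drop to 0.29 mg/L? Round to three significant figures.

After mixing, C = (3.170·0.2100 + 0.05510·19.70) / 3.225 = 1.751/3.225 = 0.5430 mg/L.
Half-life 7.35 h → k = ln 2 / 7.35 = 0.09431 h⁻¹ = 2.263 d⁻¹.
0.5430·exp(−k·t) = 0.29 → t = ln(0.5430/0.29)/k = 23940 s = 6.651 h.

6.65 h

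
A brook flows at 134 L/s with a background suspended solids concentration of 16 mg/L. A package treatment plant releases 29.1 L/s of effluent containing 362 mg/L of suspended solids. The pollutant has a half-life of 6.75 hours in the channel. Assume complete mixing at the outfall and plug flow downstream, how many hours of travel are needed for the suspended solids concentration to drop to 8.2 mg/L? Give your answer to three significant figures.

21.9 h

Mixed concentration C = ΣQC/ΣQ = (134.0·16.00 + 29.10·362.0) / 163.1 = 12680/163.1 = 77.73 mg/L.
Half-life 6.75 h → k = ln 2 / 6.75 = 0.1027 h⁻¹ = 2.465 d⁻¹.
77.73·exp(−k·t) = 8.2 → t = ln(77.73/8.2)/k = 78850 s = 21.90 h.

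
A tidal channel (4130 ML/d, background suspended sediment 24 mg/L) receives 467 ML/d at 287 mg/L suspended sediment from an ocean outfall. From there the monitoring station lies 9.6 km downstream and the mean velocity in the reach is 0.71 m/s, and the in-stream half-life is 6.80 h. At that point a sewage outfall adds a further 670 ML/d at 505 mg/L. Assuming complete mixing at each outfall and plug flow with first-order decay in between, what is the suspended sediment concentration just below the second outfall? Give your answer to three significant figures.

Conservation of mass: C = (4130·24.00 + 467.0·287.0) / 4597 = 233100/4597 = 50.72 mg/L; combined flow 4597 ML/d.
Travel time t = 9.6·1000 / 0.71 = 13520 s = 3.756 h.
Half-life 6.80 h → k = ln 2 / 6.80 = 0.1019 h⁻¹ = 2.446 d⁻¹.
After decay, C = 50.72 × e^(−kt) = 50.72 × 0.6819 = 34.59 mg/L.
Second outfall: C = (4597·34.59 + 670.0·505.0)/5267 = 94.43 mg/L.

94.4 mg/L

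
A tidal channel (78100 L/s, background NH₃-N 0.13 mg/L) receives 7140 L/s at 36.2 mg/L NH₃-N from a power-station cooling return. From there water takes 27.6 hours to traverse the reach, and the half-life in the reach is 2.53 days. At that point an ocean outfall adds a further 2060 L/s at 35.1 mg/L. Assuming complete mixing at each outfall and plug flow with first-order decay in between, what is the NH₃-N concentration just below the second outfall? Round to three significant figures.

Mixed concentration C = ΣQC/ΣQ = (78100·0.1300 + 7140·36.20) / 85240 = 268600/85240 = 3.151 mg/L; combined flow 85240 L/s.
Half-life 2.53 d → k = ln 2 / 2.53 = 0.2740 d⁻¹.
Applying C = C₀e^(−kt): 3.151 × 0.7297 = 2.300 mg/L.
Second outfall: C = (85240·2.300 + 2060·35.10)/87300 = 3.074 mg/L.

3.07 mg/L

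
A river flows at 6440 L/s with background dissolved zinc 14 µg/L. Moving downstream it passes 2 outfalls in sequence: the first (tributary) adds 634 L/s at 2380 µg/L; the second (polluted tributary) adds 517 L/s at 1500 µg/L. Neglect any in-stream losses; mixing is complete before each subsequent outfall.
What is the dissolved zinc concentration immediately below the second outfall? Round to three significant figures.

Outfall 1: combined Q = 7074 L/s; C = (6440·14.00 + 634.0·2380)/7074 = 226.1 µg/L.
Outfall 2: combined Q = 7591 L/s; C = (7074·226.1 + 517.0·1500)/7591 = 312.8 µg/L.

313 µg/L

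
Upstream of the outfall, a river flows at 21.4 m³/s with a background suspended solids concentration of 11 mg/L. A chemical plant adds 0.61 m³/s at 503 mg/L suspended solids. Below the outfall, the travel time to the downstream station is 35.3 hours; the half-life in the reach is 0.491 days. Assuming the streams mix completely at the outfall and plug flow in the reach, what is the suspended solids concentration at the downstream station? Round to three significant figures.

3.09 mg/L

Flow-weighted average: C = (21.40·11.00 + 0.6100·503.0) / 22.01 = 542.2/22.01 = 24.64 mg/L.
Half-life 0.491 d → k = ln 2 / 0.491 = 1.412 d⁻¹.
Applying C = C₀e^(−kt): 24.64 × 0.1254 = 3.089 mg/L.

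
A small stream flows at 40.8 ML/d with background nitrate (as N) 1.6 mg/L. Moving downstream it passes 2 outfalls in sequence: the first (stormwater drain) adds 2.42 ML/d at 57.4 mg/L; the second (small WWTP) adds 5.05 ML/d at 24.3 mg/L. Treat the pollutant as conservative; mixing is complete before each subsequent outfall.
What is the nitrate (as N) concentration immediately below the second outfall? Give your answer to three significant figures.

After outfall 1: Q = 40.80 + 2.420 = 43.22 ML/d; C = (40.80·1.600 + 2.420·57.40)/43.22 = 4.724 mg/L.
After outfall 2: Q = 43.22 + 5.050 = 48.27 ML/d; C = (43.22·4.724 + 5.050·24.30)/48.27 = 6.772 mg/L.

6.77 mg/L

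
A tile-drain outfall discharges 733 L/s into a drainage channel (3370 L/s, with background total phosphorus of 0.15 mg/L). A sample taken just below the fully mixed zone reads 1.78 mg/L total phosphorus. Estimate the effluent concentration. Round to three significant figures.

Mass balance: 3370·0.1500 + 733.0·Cₑ = 4103·1.780
→ Cₑ = (4103·1.780 − 3370·0.1500) / 733.0 = 9.274 mg/L.

9.27 mg/L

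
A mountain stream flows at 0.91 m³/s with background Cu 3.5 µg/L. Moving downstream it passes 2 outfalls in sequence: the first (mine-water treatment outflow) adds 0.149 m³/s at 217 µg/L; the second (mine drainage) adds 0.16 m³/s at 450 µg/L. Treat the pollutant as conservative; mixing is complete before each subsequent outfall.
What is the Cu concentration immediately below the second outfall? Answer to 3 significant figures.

88.2 µg/L

Below outfall 1: Q → 1.059 m³/s, C = (0.9100·3.500 + 0.1490·217.0)/1.059 = 33.54 µg/L.
Below outfall 2: Q → 1.219 m³/s, C = (1.059·33.54 + 0.1600·450.0)/1.219 = 88.20 µg/L.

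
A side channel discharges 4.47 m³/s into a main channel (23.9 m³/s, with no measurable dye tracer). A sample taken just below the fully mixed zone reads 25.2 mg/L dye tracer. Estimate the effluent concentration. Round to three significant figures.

Mass balance: 23.90·0 + 4.470·Cₑ = 28.37·25.20
→ Cₑ = (28.37·25.20 − 23.90·0) / 4.470 = 159.9 mg/L.

160 mg/L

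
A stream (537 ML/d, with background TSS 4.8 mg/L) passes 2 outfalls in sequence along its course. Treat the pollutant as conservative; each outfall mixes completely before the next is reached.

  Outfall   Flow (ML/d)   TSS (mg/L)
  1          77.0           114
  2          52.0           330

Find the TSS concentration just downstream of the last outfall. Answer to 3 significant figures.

Below outfall 1: Q → 614.0 ML/d, C = (537.0·4.800 + 77.00·114.0)/614.0 = 18.49 mg/L.
Below outfall 2: Q → 666.0 ML/d, C = (614.0·18.49 + 52.00·330.0)/666.0 = 42.82 mg/L.

42.8 mg/L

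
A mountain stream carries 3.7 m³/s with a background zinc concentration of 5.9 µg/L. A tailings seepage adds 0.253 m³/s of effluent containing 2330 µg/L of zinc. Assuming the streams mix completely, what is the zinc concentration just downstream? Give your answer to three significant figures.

155 µg/L

Conservation of mass: C = (3.700·5.900 + 0.2530·2330) / 3.953 = 611.3/3.953 = 154.6 µg/L.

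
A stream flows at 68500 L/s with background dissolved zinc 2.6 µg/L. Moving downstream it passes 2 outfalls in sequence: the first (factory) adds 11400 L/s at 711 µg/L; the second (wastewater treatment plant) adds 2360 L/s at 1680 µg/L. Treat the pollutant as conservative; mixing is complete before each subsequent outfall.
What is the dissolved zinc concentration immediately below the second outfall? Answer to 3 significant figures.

149 µg/L

Below outfall 1: Q → 79900 L/s, C = (68500·2.600 + 11400·711.0)/79900 = 103.7 µg/L.
Below outfall 2: Q → 82260 L/s, C = (79900·103.7 + 2360·1680)/82260 = 148.9 µg/L.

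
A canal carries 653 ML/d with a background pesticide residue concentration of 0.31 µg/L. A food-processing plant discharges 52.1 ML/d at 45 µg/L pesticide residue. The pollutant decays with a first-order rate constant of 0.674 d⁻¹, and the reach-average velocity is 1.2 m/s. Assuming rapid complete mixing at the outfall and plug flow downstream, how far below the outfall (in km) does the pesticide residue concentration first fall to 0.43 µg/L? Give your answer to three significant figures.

327 km

Mixed concentration C = ΣQC/ΣQ = (653.0·0.3100 + 52.10·45.00) / 705.1 = 2547/705.1 = 3.612 µg/L.
Set 3.612·exp(−k·t) = 0.43 → t = ln(3.612/0.43)/k = 272800 s = 75.78 h.
Distance = v·t = 1.2·272800 = 327400 m = 327.4 km.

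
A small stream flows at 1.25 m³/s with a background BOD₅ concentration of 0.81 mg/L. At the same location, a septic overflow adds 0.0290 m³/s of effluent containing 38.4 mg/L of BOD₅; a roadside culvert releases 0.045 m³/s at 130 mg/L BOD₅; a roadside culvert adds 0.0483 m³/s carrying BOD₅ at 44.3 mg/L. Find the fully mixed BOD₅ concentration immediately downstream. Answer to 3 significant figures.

7.37 mg/L

Conservation of mass: C = (1.250·0.8100 + 0.02900·38.40 + 0.04500·130.0 + 0.04830·44.30) / 1.372 = 10.12/1.372 = 7.371 mg/L.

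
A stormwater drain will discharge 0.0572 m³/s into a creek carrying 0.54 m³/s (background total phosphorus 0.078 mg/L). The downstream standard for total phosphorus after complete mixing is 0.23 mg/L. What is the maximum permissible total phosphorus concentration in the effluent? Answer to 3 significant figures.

At the limit, (Qr·Cr + Qe·Cₑ)/(Qr + Qe) = 0.23:
Cₑ = (0.5972·0.23 − 0.5400·0.07800) / 0.05720 = 1.665 mg/L.

1.66 mg/L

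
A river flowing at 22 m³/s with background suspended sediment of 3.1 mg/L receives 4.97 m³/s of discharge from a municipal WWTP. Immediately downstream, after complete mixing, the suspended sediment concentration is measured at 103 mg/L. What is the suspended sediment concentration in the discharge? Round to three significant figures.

Mass balance: 22.00·3.100 + 4.970·Cₑ = 26.97·103.0
→ Cₑ = (26.97·103.0 − 22.00·3.100) / 4.970 = 545.2 mg/L.

545 mg/L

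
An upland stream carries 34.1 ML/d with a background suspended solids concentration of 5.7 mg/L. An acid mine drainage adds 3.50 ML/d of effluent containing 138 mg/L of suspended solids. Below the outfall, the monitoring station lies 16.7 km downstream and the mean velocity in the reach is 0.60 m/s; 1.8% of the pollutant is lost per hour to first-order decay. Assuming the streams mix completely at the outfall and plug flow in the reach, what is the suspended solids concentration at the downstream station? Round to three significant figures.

15.7 mg/L

After mixing, C = (34.10·5.700 + 3.500·138.0) / 37.60 = 677.4/37.60 = 18.02 mg/L.
Travel time t = 16.7·1000 / 0.60 = 27830 s = 7.731 h.
1.8%/h lost → k = −ln(1 − 0.018) = 0.01816 h⁻¹.
First-order decay: C = 18.02·exp(−k·t) = 18.02·0.8690 = 15.65 mg/L.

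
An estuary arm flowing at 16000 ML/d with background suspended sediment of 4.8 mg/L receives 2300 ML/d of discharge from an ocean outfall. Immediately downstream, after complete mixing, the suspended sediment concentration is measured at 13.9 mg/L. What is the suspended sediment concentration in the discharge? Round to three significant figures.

77.2 mg/L

Mass balance: 16000·4.800 + 2300·Cₑ = 18300·13.90
→ Cₑ = (18300·13.90 − 16000·4.800) / 2300 = 77.20 mg/L.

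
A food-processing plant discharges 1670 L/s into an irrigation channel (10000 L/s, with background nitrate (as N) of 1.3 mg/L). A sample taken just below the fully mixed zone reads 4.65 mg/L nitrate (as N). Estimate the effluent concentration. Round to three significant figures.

Mass balance: 10000·1.300 + 1670·Cₑ = 11670·4.650
→ Cₑ = (11670·4.650 − 10000·1.300) / 1670 = 24.71 mg/L.

24.7 mg/L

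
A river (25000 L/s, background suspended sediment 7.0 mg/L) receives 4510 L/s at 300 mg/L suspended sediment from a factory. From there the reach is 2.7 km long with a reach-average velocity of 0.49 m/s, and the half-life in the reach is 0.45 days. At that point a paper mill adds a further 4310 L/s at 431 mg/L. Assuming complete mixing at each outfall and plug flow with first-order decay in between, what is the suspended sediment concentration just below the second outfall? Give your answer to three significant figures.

Flow-weighted average: C = (25000·7.000 + 4510·300.0) / 29510 = 1528000/29510 = 51.78 mg/L; combined flow 29510 L/s.
Travel time t = 2.7·1000 / 0.49 = 5510 s = 1.531 h.
Half-life 0.45 d → k = ln 2 / 0.45 = 1.540 d⁻¹.
After decay, C = 51.78 × e^(−kt) = 51.78 × 0.9064 = 46.93 mg/L.
Second outfall: C = (29510·46.93 + 4310·431.0)/33820 = 95.88 mg/L.

95.9 mg/L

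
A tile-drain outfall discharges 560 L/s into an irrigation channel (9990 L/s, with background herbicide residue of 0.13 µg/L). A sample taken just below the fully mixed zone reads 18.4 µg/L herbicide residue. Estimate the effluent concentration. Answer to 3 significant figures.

344 µg/L

Mass balance: 9990·0.1300 + 560.0·Cₑ = 10550·18.40
→ Cₑ = (10550·18.40 − 9990·0.1300) / 560.0 = 344.3 µg/L.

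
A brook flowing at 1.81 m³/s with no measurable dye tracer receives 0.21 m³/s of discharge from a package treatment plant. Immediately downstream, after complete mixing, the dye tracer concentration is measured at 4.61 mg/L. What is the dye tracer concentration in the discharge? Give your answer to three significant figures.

44.3 mg/L

Mass balance: 1.810·0 + 0.2100·Cₑ = 2.020·4.610
→ Cₑ = (2.020·4.610 − 1.810·0) / 0.2100 = 44.34 mg/L.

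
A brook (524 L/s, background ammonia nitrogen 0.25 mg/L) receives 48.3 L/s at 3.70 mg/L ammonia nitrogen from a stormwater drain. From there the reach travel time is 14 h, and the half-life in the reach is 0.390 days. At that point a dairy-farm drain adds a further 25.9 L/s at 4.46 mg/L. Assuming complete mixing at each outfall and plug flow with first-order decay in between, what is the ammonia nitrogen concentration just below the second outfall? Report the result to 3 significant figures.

Conservation of mass: C = (524.0·0.2500 + 48.30·3.700) / 572.3 = 309.7/572.3 = 0.5412 mg/L; combined flow 572.3 L/s.
Half-life 0.390 d → k = ln 2 / 0.390 = 1.777 d⁻¹.
After decay, C = 0.5412 × e^(−kt) = 0.5412 × 0.3546 = 0.1919 mg/L.
Second outfall: C = (572.3·0.1919 + 25.90·4.460)/598.2 = 0.3767 mg/L.

0.377 mg/L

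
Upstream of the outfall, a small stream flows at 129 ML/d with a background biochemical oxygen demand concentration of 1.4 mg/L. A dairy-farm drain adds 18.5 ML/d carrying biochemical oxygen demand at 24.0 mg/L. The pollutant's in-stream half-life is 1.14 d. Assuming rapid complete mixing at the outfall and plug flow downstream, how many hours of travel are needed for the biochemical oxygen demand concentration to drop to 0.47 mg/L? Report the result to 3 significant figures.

86.8 h

Mixed concentration C = ΣQC/ΣQ = (129.0·1.400 + 18.50·24.00) / 147.5 = 624.6/147.5 = 4.235 mg/L.
Half-life 1.14 d → k = ln 2 / 1.14 = 0.6080 d⁻¹.
4.235·exp(−k·t) = 0.47 → t = ln(4.235/0.47)/k = 312400 s = 86.77 h.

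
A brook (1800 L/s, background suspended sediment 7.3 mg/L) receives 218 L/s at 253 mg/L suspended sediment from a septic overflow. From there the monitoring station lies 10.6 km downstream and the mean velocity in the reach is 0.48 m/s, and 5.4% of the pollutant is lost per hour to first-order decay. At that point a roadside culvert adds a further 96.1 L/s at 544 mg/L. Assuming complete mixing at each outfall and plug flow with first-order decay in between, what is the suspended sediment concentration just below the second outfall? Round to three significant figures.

After mixing, C = (1800·7.300 + 218.0·253.0) / 2018 = 68290/2018 = 33.84 mg/L; combined flow 2018 L/s.
Travel time t = 10.6·1000 / 0.48 = 22080 s = 6.134 h.
5.4%/h lost → k = −ln(1 − 0.054) = 0.05551 h⁻¹.
First-order decay: C = 33.84·exp(−k·t) = 33.84·0.7114 = 24.08 mg/L.
Second outfall: C = (2018·24.08 + 96.10·544.0)/2114 = 47.71 mg/L.

47.7 mg/L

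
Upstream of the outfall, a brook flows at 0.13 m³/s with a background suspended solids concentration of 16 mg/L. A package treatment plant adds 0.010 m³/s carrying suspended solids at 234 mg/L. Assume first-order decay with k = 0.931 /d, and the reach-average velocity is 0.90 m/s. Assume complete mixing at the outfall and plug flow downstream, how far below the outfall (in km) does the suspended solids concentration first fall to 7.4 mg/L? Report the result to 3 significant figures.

Mass balance: C = (0.1300·16.00 + 0.01000·234.0) / 0.1400 = 4.420/0.1400 = 31.57 mg/L.
Set 31.57·exp(−k·t) = 7.4 → t = ln(31.57/7.4)/k = 134600 s = 37.40 h.
Distance = v·t = 0.90·134600 = 121200 m = 121.2 km.

121 km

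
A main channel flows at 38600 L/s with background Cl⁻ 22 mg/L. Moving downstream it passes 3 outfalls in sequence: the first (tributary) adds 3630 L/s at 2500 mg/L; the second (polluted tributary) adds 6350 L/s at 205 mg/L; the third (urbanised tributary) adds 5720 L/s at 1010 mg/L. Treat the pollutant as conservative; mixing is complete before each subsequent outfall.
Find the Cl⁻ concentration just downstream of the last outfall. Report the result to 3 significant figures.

Below outfall 1: Q → 42230 L/s, C = (38600·22.00 + 3630·2500)/42230 = 235.0 mg/L.
Below outfall 2: Q → 48580 L/s, C = (42230·235.0 + 6350·205.0)/48580 = 231.1 mg/L.
Below outfall 3: Q → 54300 L/s, C = (48580·231.1 + 5720·1010)/54300 = 313.1 mg/L.

313 mg/L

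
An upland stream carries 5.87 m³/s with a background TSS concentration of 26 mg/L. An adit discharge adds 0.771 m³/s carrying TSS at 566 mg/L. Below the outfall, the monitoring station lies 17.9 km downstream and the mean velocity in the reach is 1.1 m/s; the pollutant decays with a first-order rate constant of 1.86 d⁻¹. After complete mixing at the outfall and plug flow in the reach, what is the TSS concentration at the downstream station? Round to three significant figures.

62.5 mg/L

After mixing, C = (5.870·26.00 + 0.7710·566.0) / 6.641 = 589.0/6.641 = 88.69 mg/L.
Travel time t = 17.9·1000 / 1.1 = 16270 s = 4.520 h.
Applying C = C₀e^(−kt): 88.69 × 0.7045 = 62.48 mg/L.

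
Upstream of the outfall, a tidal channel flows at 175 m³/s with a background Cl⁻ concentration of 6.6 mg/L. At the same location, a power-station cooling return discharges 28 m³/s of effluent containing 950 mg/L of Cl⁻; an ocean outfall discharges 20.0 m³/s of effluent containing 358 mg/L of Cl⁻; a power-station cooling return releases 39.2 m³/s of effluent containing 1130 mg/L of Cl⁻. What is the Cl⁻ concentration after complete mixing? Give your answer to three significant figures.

Conservation of mass: C = (175.0·6.600 + 28.00·950.0 + 20.00·358.0 + 39.20·1130) / 262.2 = 79210/262.2 = 302.1 mg/L.

302 mg/L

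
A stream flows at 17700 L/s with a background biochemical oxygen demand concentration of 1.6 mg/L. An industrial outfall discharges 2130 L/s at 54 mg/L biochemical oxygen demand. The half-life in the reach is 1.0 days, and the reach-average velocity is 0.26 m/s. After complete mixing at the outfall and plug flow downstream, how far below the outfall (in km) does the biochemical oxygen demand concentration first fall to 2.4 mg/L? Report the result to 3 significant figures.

Flow-weighted average: C = (17700·1.600 + 2130·54.00) / 19830 = 143300/19830 = 7.228 mg/L.
Half-life 1.0 d → k = ln 2 / 1.0 = 0.6931 d⁻¹.
Set 7.228·exp(−k·t) = 2.4 → t = ln(7.228/2.4)/k = 137400 s = 38.18 h.
Distance = v·t = 0.26·137400 = 35730 m = 35.73 km.

35.7 km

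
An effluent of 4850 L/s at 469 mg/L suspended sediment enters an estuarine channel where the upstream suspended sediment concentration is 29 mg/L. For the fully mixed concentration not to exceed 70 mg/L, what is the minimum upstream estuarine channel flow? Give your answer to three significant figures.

Set C_mix = 70: (Q·29.00 + 4850·469.0) / (Q + 4850) = 70
→ Q = 4850·(469.0 − 70)/(70 − 29.00) = 47200 L/s.

47200 L/s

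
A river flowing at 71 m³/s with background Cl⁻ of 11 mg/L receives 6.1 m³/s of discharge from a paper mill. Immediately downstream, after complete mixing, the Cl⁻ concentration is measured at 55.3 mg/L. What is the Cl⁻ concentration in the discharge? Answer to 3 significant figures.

Mass balance: 71.00·11.00 + 6.100·Cₑ = 77.10·55.30
→ Cₑ = (77.10·55.30 − 71.00·11.00) / 6.100 = 570.9 mg/L.

571 mg/L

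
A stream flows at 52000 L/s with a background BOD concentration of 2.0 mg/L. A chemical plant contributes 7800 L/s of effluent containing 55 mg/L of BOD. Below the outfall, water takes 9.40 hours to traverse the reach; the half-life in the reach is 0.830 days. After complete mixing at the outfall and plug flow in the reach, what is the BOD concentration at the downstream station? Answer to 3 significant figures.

6.43 mg/L

Conservation of mass: C = (52000·2.000 + 7800·55.00) / 59800 = 533000/59800 = 8.913 mg/L.
Half-life 0.830 d → k = ln 2 / 0.830 = 0.8351 d⁻¹.
Applying C = C₀e^(−kt): 8.913 × 0.7210 = 6.426 mg/L.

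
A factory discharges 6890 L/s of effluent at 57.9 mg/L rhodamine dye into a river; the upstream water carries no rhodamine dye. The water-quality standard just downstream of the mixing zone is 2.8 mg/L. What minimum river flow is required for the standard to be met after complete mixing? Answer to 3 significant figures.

Set C_mix = 2.8: (Q·0 + 6890·57.90) / (Q + 6890) = 2.8
→ Q = 6890·(57.90 − 2.8)/(2.8 − 0) = 135600 L/s.

136000 L/s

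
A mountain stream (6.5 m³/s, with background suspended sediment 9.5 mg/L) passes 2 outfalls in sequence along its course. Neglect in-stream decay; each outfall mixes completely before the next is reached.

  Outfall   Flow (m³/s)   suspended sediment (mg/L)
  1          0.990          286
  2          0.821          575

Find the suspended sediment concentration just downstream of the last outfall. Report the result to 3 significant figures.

Below outfall 1: Q → 7.490 m³/s, C = (6.500·9.500 + 0.9900·286.0)/7.490 = 46.05 mg/L.
Below outfall 2: Q → 8.311 m³/s, C = (7.490·46.05 + 0.8210·575.0)/8.311 = 98.30 mg/L.

98.3 mg/L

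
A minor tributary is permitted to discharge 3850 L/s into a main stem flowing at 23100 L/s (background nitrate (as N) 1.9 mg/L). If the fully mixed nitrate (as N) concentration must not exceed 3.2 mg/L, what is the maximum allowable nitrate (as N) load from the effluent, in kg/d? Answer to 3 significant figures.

3660 kg/d

Mass balance at the limit: 23100·1.900 + 3850·Cₑ = 26950·3.2 → Cₑ = 11.00 mg/L.
3850 L/s = 3.850 m³/s. Load = 3.850 m³/s × 11.00 g/m³ × 86 400 s/d = 3659 kg/d.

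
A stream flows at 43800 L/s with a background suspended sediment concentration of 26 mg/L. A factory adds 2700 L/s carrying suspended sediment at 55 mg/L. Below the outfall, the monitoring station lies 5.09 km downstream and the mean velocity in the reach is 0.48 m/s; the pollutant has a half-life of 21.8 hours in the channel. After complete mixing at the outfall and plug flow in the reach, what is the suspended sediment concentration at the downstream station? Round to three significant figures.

25.2 mg/L

Conservation of mass: C = (43800·26.00 + 2700·55.00) / 46500 = 1287000/46500 = 27.68 mg/L.
Travel time t = 5.09·1000 / 0.48 = 10600 s = 2.946 h.
Half-life 21.8 h → k = ln 2 / 21.8 = 0.03180 h⁻¹ = 0.7631 d⁻¹.
Decay over the reach: 27.68·exp(−kt) = 27.68·0.9106 = 25.21 mg/L.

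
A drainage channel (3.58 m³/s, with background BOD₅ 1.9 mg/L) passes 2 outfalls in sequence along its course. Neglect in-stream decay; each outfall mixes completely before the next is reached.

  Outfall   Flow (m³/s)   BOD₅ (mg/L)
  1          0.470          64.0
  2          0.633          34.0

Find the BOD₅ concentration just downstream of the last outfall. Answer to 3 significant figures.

Outfall 1: combined Q = 4.050 m³/s; C = (3.580·1.900 + 0.4700·64.00)/4.050 = 9.107 mg/L.
Outfall 2: combined Q = 4.683 m³/s; C = (4.050·9.107 + 0.6330·34.00)/4.683 = 12.47 mg/L.

12.5 mg/L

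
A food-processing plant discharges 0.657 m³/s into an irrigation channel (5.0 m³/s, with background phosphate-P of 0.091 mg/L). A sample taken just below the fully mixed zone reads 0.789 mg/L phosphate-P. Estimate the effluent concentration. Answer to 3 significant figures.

Mass balance: 5.000·0.09100 + 0.6570·Cₑ = 5.657·0.7890
→ Cₑ = (5.657·0.7890 − 5.000·0.09100) / 0.6570 = 6.101 mg/L.

6.10 mg/L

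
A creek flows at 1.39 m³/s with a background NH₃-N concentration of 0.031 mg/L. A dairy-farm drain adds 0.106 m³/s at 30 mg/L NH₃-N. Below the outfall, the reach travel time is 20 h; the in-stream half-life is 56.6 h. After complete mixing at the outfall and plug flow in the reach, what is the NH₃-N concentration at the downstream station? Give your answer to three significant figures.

1.69 mg/L

Conservation of mass: C = (1.390·0.03100 + 0.1060·30.00) / 1.496 = 3.223/1.496 = 2.154 mg/L.
Half-life 56.6 h → k = ln 2 / 56.6 = 0.01225 h⁻¹ = 0.2939 d⁻¹.
First-order decay: C = 2.154·exp(−k·t) = 2.154·0.7828 = 1.686 mg/L.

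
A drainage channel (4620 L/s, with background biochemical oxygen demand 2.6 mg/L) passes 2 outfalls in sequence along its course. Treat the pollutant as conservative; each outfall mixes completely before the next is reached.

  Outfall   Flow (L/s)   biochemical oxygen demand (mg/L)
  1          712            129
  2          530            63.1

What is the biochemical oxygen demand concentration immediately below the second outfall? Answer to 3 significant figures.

23.4 mg/L

After outfall 1: Q = 4620 + 712.0 = 5332 L/s; C = (4620·2.600 + 712.0·129.0)/5332 = 19.48 mg/L.
After outfall 2: Q = 5332 + 530.0 = 5862 L/s; C = (5332·19.48 + 530.0·63.10)/5862 = 23.42 mg/L.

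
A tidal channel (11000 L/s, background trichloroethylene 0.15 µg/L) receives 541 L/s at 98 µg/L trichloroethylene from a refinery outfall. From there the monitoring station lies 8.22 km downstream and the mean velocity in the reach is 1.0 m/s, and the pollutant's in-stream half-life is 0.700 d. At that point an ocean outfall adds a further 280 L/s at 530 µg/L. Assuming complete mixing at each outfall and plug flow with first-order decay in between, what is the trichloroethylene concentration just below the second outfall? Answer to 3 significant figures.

Mass balance: C = (11000·0.1500 + 541.0·98.00) / 11540 = 54670/11540 = 4.737 µg/L; combined flow 11540 L/s.
Travel time t = 8.22·1000 / 1.0 = 8220 s = 2.283 h.
Half-life 0.700 d → k = ln 2 / 0.700 = 0.9902 d⁻¹.
Decay over the reach: 4.737·exp(−kt) = 4.737·0.9101 = 4.311 µg/L.
Second outfall: C = (11540·4.311 + 280.0·530.0)/11820 = 16.76 µg/L.

16.8 µg/L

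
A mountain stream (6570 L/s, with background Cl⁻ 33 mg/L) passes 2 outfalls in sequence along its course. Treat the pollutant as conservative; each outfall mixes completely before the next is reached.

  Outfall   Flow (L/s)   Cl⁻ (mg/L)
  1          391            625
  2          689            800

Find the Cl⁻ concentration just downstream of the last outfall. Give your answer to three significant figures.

Outfall 1: combined Q = 6961 L/s; C = (6570·33.00 + 391.0·625.0)/6961 = 66.25 mg/L.
Outfall 2: combined Q = 7650 L/s; C = (6961·66.25 + 689.0·800.0)/7650 = 132.3 mg/L.

132 mg/L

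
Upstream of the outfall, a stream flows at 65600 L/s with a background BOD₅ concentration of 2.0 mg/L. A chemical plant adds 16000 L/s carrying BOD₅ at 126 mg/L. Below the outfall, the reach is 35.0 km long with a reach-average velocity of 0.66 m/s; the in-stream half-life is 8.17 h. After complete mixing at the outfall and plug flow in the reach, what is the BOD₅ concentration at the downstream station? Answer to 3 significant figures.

7.54 mg/L

Mass balance: C = (65600·2.000 + 16000·126.0) / 81600 = 2147000/81600 = 26.31 mg/L.
Travel time t = 35.0·1000 / 0.66 = 53030 s = 14.73 h.
Half-life 8.17 h → k = ln 2 / 8.17 = 0.08484 h⁻¹ = 2.036 d⁻¹.
Applying C = C₀e^(−kt): 26.31 × 0.2866 = 7.541 mg/L.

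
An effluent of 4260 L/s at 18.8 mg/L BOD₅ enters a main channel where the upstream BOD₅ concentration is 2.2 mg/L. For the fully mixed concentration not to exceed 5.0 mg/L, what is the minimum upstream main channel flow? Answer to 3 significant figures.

21000 L/s

Set C_mix = 5.0: (Q·2.200 + 4260·18.80) / (Q + 4260) = 5.0
→ Q = 4260·(18.80 − 5.0)/(5.0 − 2.200) = 21000 L/s.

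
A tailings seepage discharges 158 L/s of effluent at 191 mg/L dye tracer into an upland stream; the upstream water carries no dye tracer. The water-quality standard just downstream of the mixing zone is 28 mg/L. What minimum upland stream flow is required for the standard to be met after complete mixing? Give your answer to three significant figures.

Set C_mix = 28: (Q·0 + 158.0·191.0) / (Q + 158.0) = 28
→ Q = 158.0·(191.0 − 28)/(28 − 0) = 919.8 L/s.

920 L/s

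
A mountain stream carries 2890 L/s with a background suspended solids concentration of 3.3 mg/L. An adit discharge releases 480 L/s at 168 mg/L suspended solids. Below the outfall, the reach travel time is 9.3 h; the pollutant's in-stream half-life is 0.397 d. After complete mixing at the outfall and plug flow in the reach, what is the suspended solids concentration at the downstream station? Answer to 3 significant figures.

Mass balance: C = (2890·3.300 + 480.0·168.0) / 3370 = 90180/3370 = 26.76 mg/L.
Half-life 0.397 d → k = ln 2 / 0.397 = 1.746 d⁻¹.
Applying C = C₀e^(−kt): 26.76 × 0.5084 = 13.60 mg/L.

13.6 mg/L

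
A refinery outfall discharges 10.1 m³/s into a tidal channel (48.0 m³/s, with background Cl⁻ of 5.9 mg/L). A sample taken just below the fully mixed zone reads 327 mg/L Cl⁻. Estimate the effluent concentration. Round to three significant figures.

1850 mg/L

Mass balance: 48.00·5.900 + 10.10·Cₑ = 58.10·327.0
→ Cₑ = (58.10·327.0 − 48.00·5.900) / 10.10 = 1853 mg/L.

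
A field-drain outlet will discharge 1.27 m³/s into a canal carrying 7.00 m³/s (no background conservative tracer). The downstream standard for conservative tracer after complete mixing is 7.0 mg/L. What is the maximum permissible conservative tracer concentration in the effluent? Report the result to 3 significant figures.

45.6 mg/L

At the limit, (Qr·Cr + Qe·Cₑ)/(Qr + Qe) = 7.0:
Cₑ = (8.270·7.0 − 7.000·0) / 1.270 = 45.58 mg/L.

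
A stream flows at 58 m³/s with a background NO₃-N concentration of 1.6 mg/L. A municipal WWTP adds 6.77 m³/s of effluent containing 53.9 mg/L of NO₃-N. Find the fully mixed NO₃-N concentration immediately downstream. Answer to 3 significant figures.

Conservation of mass: C = (58.00·1.600 + 6.770·53.90) / 64.77 = 457.7/64.77 = 7.067 mg/L.

7.07 mg/L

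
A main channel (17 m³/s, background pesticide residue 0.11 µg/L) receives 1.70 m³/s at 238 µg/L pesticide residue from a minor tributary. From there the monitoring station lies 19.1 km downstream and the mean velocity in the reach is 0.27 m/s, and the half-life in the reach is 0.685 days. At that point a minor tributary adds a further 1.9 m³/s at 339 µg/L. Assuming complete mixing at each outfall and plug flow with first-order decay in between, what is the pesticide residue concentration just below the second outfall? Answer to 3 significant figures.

39.9 µg/L

After mixing, C = (17.00·0.1100 + 1.700·238.0) / 18.70 = 406.5/18.70 = 21.74 µg/L; combined flow 18.70 m³/s.
Travel time t = 19.1·1000 / 0.27 = 70740 s = 19.65 h.
Half-life 0.685 d → k = ln 2 / 0.685 = 1.012 d⁻¹.
Decay over the reach: 21.74·exp(−kt) = 21.74·0.4367 = 9.492 µg/L.
Second outfall: C = (18.70·9.492 + 1.900·339.0)/20.60 = 39.88 µg/L.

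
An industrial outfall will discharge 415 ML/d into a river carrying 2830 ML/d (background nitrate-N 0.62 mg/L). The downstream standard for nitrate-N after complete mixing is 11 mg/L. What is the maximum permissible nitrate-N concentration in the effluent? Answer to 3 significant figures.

81.8 mg/L

At the limit, (Qr·Cr + Qe·Cₑ)/(Qr + Qe) = 11:
Cₑ = (3245·11 − 2830·0.6200) / 415.0 = 81.78 mg/L.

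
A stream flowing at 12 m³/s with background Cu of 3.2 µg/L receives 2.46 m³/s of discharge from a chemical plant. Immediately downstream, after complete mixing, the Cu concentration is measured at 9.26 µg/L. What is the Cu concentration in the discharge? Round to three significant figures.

Mass balance: 12.00·3.200 + 2.460·Cₑ = 14.46·9.260
→ Cₑ = (14.46·9.260 − 12.00·3.200) / 2.460 = 38.82 µg/L.

38.8 µg/L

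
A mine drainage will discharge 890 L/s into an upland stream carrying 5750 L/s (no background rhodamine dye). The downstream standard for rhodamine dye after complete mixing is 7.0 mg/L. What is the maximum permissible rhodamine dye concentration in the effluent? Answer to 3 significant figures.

52.2 mg/L

At the limit, (Qr·Cr + Qe·Cₑ)/(Qr + Qe) = 7.0:
Cₑ = (6640·7.0 − 5750·0) / 890.0 = 52.22 mg/L.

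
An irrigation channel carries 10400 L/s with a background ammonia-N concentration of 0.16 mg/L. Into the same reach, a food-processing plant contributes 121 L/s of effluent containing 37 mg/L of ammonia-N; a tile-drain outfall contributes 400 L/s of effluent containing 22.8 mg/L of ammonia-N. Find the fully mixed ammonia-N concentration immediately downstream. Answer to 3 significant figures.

Mixed concentration C = ΣQC/ΣQ = (10400·0.1600 + 121.0·37.00 + 400.0·22.80) / 10920 = 15260/10920 = 1.397 mg/L.

1.40 mg/L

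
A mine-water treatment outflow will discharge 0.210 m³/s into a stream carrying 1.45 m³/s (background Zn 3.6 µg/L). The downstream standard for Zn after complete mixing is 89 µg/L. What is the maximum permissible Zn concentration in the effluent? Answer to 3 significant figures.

679 µg/L

At the limit, (Qr·Cr + Qe·Cₑ)/(Qr + Qe) = 89:
Cₑ = (1.660·89 − 1.450·3.600) / 0.2100 = 678.7 µg/L.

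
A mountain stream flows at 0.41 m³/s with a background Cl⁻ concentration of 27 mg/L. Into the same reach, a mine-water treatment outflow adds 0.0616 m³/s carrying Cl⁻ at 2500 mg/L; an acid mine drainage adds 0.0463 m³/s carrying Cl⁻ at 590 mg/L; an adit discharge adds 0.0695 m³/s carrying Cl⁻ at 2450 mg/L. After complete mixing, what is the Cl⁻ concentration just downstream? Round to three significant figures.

617 mg/L

Mass balance: C = (0.4100·27.00 + 0.06160·2500 + 0.04630·590.0 + 0.06950·2450) / 0.5874 = 362.7/0.5874 = 617.4 mg/L.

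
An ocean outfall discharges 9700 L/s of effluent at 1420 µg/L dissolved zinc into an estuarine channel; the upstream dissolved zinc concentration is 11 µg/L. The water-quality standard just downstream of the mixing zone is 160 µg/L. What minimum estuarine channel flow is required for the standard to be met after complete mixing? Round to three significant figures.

Set C_mix = 160: (Q·11.00 + 9700·1420) / (Q + 9700) = 160
→ Q = 9700·(1420 − 160)/(160 − 11.00) = 82030 L/s.

82000 L/s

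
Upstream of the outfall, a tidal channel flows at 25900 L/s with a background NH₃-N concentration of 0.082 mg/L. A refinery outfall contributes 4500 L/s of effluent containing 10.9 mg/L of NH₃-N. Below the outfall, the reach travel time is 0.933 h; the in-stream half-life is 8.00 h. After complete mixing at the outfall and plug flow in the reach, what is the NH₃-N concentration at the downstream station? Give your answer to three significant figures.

Flow-weighted average: C = (25900·0.08200 + 4500·10.90) / 30400 = 51170/30400 = 1.683 mg/L.
Half-life 8.00 h → k = ln 2 / 8.00 = 0.08664 h⁻¹ = 2.079 d⁻¹.
After decay, C = 1.683 × e^(−kt) = 1.683 × 0.9223 = 1.553 mg/L.

1.55 mg/L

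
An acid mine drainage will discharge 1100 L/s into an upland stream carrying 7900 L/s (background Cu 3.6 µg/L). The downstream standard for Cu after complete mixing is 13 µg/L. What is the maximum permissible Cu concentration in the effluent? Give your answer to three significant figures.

80.5 µg/L

At the limit, (Qr·Cr + Qe·Cₑ)/(Qr + Qe) = 13:
Cₑ = (9000·13 − 7900·3.600) / 1100 = 80.51 µg/L.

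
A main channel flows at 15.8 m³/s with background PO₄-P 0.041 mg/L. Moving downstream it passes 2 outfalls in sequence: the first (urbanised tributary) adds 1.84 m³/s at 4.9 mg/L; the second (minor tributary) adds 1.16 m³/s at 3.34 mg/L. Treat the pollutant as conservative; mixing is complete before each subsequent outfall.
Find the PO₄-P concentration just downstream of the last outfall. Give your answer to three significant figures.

0.720 mg/L

Outfall 1: combined Q = 17.64 m³/s; C = (15.80·0.04100 + 1.840·4.900)/17.64 = 0.5478 mg/L.
Outfall 2: combined Q = 18.80 m³/s; C = (17.64·0.5478 + 1.160·3.340)/18.80 = 0.7201 mg/L.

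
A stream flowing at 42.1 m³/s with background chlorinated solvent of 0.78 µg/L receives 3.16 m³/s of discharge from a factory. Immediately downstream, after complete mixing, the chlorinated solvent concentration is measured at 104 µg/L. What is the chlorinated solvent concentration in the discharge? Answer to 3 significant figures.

Mass balance: 42.10·0.7800 + 3.160·Cₑ = 45.26·104.0
→ Cₑ = (45.26·104.0 − 42.10·0.7800) / 3.160 = 1479 µg/L.

1480 µg/L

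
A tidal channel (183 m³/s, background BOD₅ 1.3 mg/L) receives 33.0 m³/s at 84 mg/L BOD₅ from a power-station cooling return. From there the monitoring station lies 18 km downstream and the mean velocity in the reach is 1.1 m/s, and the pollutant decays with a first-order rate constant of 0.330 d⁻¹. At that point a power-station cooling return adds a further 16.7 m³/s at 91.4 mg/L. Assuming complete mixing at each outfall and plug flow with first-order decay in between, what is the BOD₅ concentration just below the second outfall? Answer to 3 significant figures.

18.7 mg/L

Flow-weighted average: C = (183.0·1.300 + 33.00·84.00) / 216.0 = 3010/216.0 = 13.93 mg/L; combined flow 216.0 m³/s.
Travel time t = 18·1000 / 1.1 = 16360 s = 4.545 h.
First-order decay: C = 13.93·exp(−k·t) = 13.93·0.9394 = 13.09 mg/L.
At the second outfall, C = (216.0·13.09 + 16.70·91.40) / (216.0 + 16.70) = 18.71 mg/L.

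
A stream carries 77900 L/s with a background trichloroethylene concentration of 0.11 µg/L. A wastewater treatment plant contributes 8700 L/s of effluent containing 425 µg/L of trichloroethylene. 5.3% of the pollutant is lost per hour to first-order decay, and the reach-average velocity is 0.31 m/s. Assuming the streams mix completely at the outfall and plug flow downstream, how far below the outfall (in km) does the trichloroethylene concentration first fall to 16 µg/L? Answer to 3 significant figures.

After mixing, C = (77900·0.1100 + 8700·425.0) / 86600 = 3706000/86600 = 42.80 µg/L.
5.3%/h lost → k = −ln(1 − 0.053) = 0.05446 h⁻¹.
Set 42.80·exp(−k·t) = 16 → t = ln(42.80/16)/k = 65040 s = 18.07 h.
Distance = v·t = 0.31·65040 = 20160 m = 20.16 km.

20.2 km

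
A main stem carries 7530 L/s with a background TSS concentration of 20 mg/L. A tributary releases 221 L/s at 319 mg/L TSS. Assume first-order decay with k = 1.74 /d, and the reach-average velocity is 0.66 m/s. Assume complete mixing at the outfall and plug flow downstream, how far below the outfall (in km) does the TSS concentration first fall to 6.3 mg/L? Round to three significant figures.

Mixed concentration C = ΣQC/ΣQ = (7530·20.00 + 221.0·319.0) / 7751 = 221100/7751 = 28.53 mg/L.
Set 28.53·exp(−k·t) = 6.3 → t = ln(28.53/6.3)/k = 74990 s = 20.83 h.
Distance = v·t = 0.66·74990 = 49490 m = 49.49 km.

49.5 km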